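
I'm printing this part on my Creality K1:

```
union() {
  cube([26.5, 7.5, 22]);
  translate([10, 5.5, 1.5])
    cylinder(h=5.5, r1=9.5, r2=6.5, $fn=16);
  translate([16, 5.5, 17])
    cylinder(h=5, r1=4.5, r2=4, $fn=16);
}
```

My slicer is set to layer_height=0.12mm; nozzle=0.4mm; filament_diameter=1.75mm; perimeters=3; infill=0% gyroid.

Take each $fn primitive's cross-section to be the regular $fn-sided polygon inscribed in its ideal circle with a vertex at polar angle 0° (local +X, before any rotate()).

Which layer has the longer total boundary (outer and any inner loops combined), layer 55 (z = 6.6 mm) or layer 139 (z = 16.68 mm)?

Layer 55 (z = 6.6): the 26.5×7.5 cube contributes its full rectangle (perimeter 68.00 mm); the cone at (10, 5.5): at t=0.927 of its height the radius interpolates to r₁+(r₂−r₁)t = 6.718, giving a regular 16-gon of that circumradius (perimeter = 2·16·6.718·sin(180°/16) = 41.94 mm); the cone at (16, 5.5) does not reach this height (z outside [17, 22]); Taking the union: the regions partially overlap (shared area 89.47 mm²), so the edge portions inside another operand are dropped and the merged outline is re-measured after clipping — boundary = 72.78 mm. So its perimeter = 72.78 mm. Layer 139 (z = 16.68): the cube (footprint 26.5×7.5) is included at this height (perimeter 68.00 mm); the cone at (10, 5.5) is absent (z outside [1.5, 7]); the cone at (16, 5.5) is not intersected at this z (z outside [17, 22]); Merging all regions: only the 26.5×7.5 cube is present, so the union is just that shape — boundary = 68.00 mm. So its perimeter = 68.00 mm. Layer 55 is larger (72.78 vs 68.00 mm).

layer 55 (z = 6.6 mm)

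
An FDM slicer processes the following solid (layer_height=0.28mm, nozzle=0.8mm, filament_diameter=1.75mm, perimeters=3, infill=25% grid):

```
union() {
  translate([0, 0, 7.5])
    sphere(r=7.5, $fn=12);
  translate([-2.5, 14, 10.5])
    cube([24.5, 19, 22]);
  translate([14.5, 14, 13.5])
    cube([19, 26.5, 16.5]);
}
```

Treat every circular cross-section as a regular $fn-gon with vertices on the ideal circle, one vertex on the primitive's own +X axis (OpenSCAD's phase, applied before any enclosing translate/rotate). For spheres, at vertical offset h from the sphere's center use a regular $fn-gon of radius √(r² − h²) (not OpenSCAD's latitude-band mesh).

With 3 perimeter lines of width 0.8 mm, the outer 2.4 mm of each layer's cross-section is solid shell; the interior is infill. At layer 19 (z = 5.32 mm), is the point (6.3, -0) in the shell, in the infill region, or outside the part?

shell

At z = 5.32 mm: the r=7.5 sphere contributes a regular 12-gon of circumradius √(7.5²−2.18²) = 7.176; the cube at (-2.5, 14) is not intersected at this z (z outside [10.5, 32.5]); the cube at (14.5, 14) is not intersected at this z (z outside [13.5, 30]); Taking the union: only the r=7.5 sphere is present, so the union is just that shape — 1 connected region. Overall, the cross-section is a single solid region. The nearest boundary edge runs (7.18, 0.00)→(6.21, 3.59); distance from the point to it = 0.85 mm. The point is inside the cross-section, 0.85 mm from the nearest boundary — within the 2.4 mm shell band (3 × 0.8).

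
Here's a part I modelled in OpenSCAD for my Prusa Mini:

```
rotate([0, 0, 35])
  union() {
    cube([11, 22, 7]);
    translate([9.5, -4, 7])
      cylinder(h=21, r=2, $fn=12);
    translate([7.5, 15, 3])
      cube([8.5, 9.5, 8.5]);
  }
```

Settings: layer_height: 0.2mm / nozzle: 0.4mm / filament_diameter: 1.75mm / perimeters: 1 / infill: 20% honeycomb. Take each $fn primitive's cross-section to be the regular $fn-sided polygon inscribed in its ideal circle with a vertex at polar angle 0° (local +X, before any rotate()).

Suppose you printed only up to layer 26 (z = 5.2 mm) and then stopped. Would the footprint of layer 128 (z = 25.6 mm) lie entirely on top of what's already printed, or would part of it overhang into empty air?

part overhangs

Compare the two slices. At z = 5.2: the cube is present — its section is the full 11×22 rectangle (area 242.00 mm²); the cylinder at (9.5, -4) is absent (z outside [7, 28]); the cube at (7.5, 15) is present — its section is the full 8.5×9.5 rectangle (area 80.75 mm²); Merging all regions: the regions partially overlap — summed areas 322.75 mm² minus the doubly-counted overlap 24.50 mm² gives 298.25 mm² — area = 298.25 mm²; (whole slice rotated 35° about Z — lengths, areas and connectivity unchanged). At z = 25.6: the cube is absent (z outside [0, 7]); the cylinder at (9.5, -4): section is a regular 12-gon, circumradius r=2 (area = (12/2)·2.000²·sin(360°/12) = 12.00 mm²); the cube at (7.5, 15) is absent (z outside [3, 11.5]); Merging all regions: only the r=2 cylinder at (9.5, -4) is present, so the union is just that shape — area = 12.00 mm²; (whole slice rotated 35° about Z — lengths, areas and connectivity unchanged). Checking containment: at z = 25.6 the cross-section extends beyond the z = 5.2 cross-section by about 12.00 mm².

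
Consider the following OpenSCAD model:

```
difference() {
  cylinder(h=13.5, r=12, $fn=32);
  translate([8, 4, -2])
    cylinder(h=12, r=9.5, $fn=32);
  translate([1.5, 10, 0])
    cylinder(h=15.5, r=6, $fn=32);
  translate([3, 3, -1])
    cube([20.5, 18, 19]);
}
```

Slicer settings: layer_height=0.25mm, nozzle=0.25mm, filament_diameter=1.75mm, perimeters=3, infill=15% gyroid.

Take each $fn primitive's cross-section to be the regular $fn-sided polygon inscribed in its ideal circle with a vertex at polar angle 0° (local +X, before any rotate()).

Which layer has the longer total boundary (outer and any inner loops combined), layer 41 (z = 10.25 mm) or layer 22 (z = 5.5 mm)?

layer 41 (z = 10.25 mm)

Layer 41 (z = 10.25): the cylinder: section is a regular 32-gon, circumradius r=12 (perimeter = 2·32·12.000·sin(180°/32) = 75.28 mm); the cylinder at (8, 4) does not reach this height (z outside [-2, 10]); the r=6 cylinder at (1.5, 10) gives a regular 32-gon of circumradius 6 (constant along its height) (perimeter = 2·32·6.000·sin(180°/32) = 37.64 mm); the cube at (3, 3) is present — its section is the full 20.5×18 rectangle (perimeter 77.00 mm); Taking the first minus the rest: starting from the r=12 cylinder, the r=6 cylinder at (1.5, 10) partially overlaps it — only the 72.10 mm² overlap (of its 112.37 mm²) is removed, clipping the outline; the 20.5×18 cube at (3, 3) partially overlaps it — only the 28.19 mm² overlap (of its 369.00 mm²) is removed, clipping the outline — boundary = 76.88 mm. So its perimeter = 76.88 mm. Layer 22 (z = 5.5): the r=12 cylinder contributes a regular 32-gon of circumradius 12 (perimeter = 2·32·12.000·sin(180°/32) = 75.28 mm); the cylinder at (8, 4): section is a regular 32-gon, circumradius r=9.5 (perimeter = 2·32·9.500·sin(180°/32) = 59.59 mm); the r=6 cylinder at (1.5, 10) contributes a regular 32-gon of circumradius 6 (perimeter = 2·32·6.000·sin(180°/32) = 37.64 mm); the cube at (3, 3) is present — its section is the full 20.5×18 rectangle (perimeter 77.00 mm); Subtracting the remaining from the first: starting from the r=12 cylinder, the r=9.5 cylinder at (8, 4) partially overlaps it — only the 171.50 mm² overlap (of its 281.71 mm²) is removed, clipping the outline; the r=6 cylinder at (1.5, 10) partially overlaps it — only the 25.62 mm² overlap (of its 112.37 mm²) is removed, clipping the outline; the 20.5×18 cube at (3, 3) misses the remaining region (no effect) — boundary = 72.90 mm. So its perimeter = 72.90 mm. Layer 41 is larger (76.88 vs 72.90 mm).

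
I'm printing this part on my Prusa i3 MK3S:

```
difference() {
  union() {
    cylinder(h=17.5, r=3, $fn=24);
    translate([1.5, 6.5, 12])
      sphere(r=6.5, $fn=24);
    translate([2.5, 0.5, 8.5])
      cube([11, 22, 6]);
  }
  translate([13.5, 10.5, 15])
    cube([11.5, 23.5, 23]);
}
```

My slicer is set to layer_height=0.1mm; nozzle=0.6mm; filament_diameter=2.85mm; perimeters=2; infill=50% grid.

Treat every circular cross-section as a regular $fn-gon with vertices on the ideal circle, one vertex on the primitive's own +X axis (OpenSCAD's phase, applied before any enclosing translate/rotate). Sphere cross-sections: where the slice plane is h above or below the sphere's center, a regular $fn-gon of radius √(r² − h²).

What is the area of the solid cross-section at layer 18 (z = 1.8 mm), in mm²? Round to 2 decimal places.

At z = 1.8 mm: the r=3 cylinder contributes a regular 24-gon of circumradius 3 (area = (24/2)·3.000²·sin(360°/24) = 27.95 mm²); the sphere at (1.5, 6.5) does not reach this height (|z−center|=10.200 > r=6.5); the cube at (2.5, 0.5) is not intersected at this z (z outside [8.5, 14.5]); Merging all regions: only the r=3 cylinder is present, so the union is just that shape — area = 27.95 mm²; the cube at (13.5, 10.5) is not intersected at this z (z outside [15, 38]); Taking the first minus the rest: none of the subtracted shapes is present at this height, so the result so far is unchanged — area = 27.95 mm². Overall, the cross-section is a single solid region. Net area = 27.95 mm².

27.95 mm²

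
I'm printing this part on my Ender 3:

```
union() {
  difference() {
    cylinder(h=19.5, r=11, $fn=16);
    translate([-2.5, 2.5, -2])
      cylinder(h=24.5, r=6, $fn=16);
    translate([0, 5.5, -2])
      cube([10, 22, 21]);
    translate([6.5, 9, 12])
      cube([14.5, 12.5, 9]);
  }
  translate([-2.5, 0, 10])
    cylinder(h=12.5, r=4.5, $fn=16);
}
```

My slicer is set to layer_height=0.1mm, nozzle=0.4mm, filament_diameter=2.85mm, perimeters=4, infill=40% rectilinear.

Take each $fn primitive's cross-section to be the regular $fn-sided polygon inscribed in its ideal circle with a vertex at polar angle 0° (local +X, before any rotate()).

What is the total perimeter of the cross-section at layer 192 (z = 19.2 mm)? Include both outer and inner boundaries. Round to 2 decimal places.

115.09 mm

At z = 19.2 mm: the cylinder: section is a regular 16-gon, circumradius r=11 (perimeter = 2·16·11.000·sin(180°/16) = 68.67 mm); the cylinder at (-2.5, 2.5): section is a regular 16-gon, circumradius r=6 (perimeter = 2·16·6.000·sin(180°/16) = 37.46 mm); the cube at (0, 5.5) is not intersected at this z (z outside [-2, 19]); the 14.5×12.5 cube at (6.5, 9) contributes its full rectangle (perimeter 54.00 mm); Taking the first minus the rest: starting from the r=11 cylinder, the r=6 cylinder at (-2.5, 2.5) lies wholly inside it (removes its full 110.21 mm² and its 37.46 mm outline becomes a hole wall); the 14.5×12.5 cube at (6.5, 9) misses the remaining region (no effect) — boundary (outer + 1 inner loop) = 106.13 mm; the cylinder at (-2.5, 0): section is a regular 16-gon, circumradius r=4.5 (perimeter = 2·16·4.500·sin(180°/16) = 28.09 mm); Taking the union: the regions partially overlap (shared area 6.38 mm²), so the edge portions inside another operand are dropped and the merged outline is re-measured after clipping — boundary (outer + 1 inner loop) = 115.09 mm. Overall, the cross-section is one region with 1 hole. Total boundary length (outer + inner) = 115.09 mm.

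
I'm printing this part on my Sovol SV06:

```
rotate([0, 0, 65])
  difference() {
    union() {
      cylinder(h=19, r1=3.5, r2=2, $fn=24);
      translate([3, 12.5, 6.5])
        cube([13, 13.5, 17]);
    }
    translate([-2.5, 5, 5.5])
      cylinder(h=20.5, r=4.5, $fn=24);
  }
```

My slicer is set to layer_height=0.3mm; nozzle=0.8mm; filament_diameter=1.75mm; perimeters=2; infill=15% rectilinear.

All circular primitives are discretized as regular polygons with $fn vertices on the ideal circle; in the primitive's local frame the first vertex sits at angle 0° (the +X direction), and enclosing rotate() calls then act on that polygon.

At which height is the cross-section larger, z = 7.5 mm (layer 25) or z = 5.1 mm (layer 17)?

Layer 25 (z = 7.5): the cone: at t=0.395 of its height the radius interpolates to r₁+(r₂−r₁)t = 2.908, giving a regular 24-gon of that circumradius (area = (24/2)·2.908²·sin(360°/24) = 26.26 mm²); the cube at (3, 12.5) (footprint 13×13.5) is included at this height (area 175.50 mm²); Taking the union: the 2 present regions are separate (no shared area or edge), so areas and boundary lengths simply add and each stays a separate island — area = 201.76 mm²; the cylinder at (-2.5, 5): section is a regular 24-gon, circumradius r=4.5 (area = (24/2)·4.500²·sin(360°/24) = 62.89 mm²); Subtracting the remaining from the first: starting from that combined region (201.76 mm²), the r=4.5 cylinder at (-2.5, 5) partially overlaps it — only the 5.64 mm² overlap (of its 62.89 mm²) is removed, clipping the outline — area = 196.12 mm²; (whole slice rotated 65° about Z — lengths, areas and connectivity unchanged). So its area = 196.12 mm². Layer 17 (z = 5.1): the cone (r1=3.5→r2=2) has section circumradius 3.097 here — a regular 24-gon (area = (24/2)·3.097²·sin(360°/24) = 29.80 mm²); the cube at (3, 12.5) is not intersected at this z (z outside [6.5, 23.5]); Combining (union): only the cone is present, so the union is just that shape — area = 29.80 mm²; the cylinder at (-2.5, 5) is absent (z outside [5.5, 26]); After the difference (first − rest): none of the subtracted shapes is present at this height, so that combined region is unchanged — area = 29.80 mm²; (rotated 65° about Z; rotation is an isometry so areas/perimeters/island counts are preserved). So its area = 29.80 mm². Layer 25 is larger (196.12 vs 29.80 mm²).

layer 25 (z = 7.5 mm)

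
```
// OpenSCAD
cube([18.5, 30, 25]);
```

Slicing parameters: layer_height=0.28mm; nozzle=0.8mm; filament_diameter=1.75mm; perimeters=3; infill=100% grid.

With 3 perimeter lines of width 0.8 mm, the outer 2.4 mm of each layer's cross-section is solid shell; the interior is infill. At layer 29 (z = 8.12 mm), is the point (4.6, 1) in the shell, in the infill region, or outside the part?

shell

At z = 8.12 mm: the 18.5×30 cube contributes its full rectangle. Overall, the cross-section is a single solid region. The nearest boundary edge runs (0.00, 0.00)→(18.50, 0.00); distance from the point to it = 1.00 mm. The point is inside the cross-section, 1.00 mm from the nearest boundary — within the 2.4 mm shell band (3 × 0.8).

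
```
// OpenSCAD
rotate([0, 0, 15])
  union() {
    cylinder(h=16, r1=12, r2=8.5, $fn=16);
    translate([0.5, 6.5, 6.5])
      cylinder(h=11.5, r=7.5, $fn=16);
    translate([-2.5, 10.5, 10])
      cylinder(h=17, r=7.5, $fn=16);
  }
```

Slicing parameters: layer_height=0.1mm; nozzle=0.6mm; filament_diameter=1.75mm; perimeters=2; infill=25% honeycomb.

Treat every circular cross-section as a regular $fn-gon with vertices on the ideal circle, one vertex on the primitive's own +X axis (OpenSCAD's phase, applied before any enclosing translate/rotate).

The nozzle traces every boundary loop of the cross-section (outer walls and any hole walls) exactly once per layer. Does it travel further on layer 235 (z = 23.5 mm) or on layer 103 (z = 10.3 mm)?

layer 103 (z = 10.3 mm)

Layer 235 (z = 23.5): the cone does not reach this height (z outside [0, 16]); the cylinder at (0.5, 6.5) is absent (z outside [6.5, 18]); the r=7.5 cylinder at (-2.5, 10.5) gives a regular 16-gon of circumradius 7.5 (constant along its height) (perimeter = 2·16·7.500·sin(180°/16) = 46.82 mm); Combining (union): only the r=7.5 cylinder at (-2.5, 10.5) is present, so the union is just that shape — boundary = 46.82 mm; (whole slice rotated 15° about Z — lengths, areas and connectivity unchanged). So its perimeter = 46.82 mm. Layer 103 (z = 10.3): the cone contributes a regular 16-gon of circumradius 9.747 (interpolated between r1=12 and r2=8.5 at t=0.644) (perimeter = 2·16·9.747·sin(180°/16) = 60.85 mm); the r=7.5 cylinder at (0.5, 6.5) gives a regular 16-gon of circumradius 7.5 (constant along its height) (perimeter = 2·16·7.500·sin(180°/16) = 46.82 mm); the r=7.5 cylinder at (-2.5, 10.5) contributes a regular 16-gon of circumradius 7.5 (perimeter = 2·16·7.500·sin(180°/16) = 46.82 mm); Combining (union): the regions partially overlap (shared area 217.31 mm²), so the edge portions inside another operand are dropped and the merged outline is re-measured after clipping — boundary = 77.37 mm; (rotated 15° about Z; rotation is an isometry so areas/perimeters/island counts are preserved). So its perimeter = 77.37 mm. Layer 103 is larger (77.37 vs 46.82 mm).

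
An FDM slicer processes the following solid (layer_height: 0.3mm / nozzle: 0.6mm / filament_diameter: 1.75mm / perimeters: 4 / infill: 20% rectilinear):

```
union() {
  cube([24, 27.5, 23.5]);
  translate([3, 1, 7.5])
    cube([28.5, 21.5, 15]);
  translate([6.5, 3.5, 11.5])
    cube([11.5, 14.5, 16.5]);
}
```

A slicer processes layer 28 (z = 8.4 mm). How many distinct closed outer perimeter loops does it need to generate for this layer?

At z = 8.4 mm: the cube is present — its section is the full 24×27.5 rectangle; the cube at (3, 1) (footprint 28.5×21.5) is included at this height; the cube at (6.5, 3.5) is not intersected at this z (z outside [11.5, 28]); Combining (union): the regions partially overlap (shared area 451.50 mm²), so overlapping operands fuse into one piece — 1 connected region. The result has 1 disconnected region.

1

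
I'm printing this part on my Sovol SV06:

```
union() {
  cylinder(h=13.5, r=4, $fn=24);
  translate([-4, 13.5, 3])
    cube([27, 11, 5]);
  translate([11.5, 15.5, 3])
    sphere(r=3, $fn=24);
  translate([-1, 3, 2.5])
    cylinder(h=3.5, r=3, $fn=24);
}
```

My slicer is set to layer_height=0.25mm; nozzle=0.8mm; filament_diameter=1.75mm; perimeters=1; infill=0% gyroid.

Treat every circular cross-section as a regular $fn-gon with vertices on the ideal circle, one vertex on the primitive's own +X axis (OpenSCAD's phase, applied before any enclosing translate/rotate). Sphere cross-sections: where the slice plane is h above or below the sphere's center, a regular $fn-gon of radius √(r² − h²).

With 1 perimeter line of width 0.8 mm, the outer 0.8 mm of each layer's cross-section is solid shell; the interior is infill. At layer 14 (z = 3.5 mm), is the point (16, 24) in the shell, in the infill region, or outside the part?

At z = 3.5 mm: the cylinder: section is a regular 24-gon, circumradius r=4; the 27×11 cube at (-4, 13.5) contributes its full rectangle; the r=3 sphere at (11.5, 15.5) slices to a regular 24-gon of circumradius 2.958 (√(r²−h²) with h=0.5 from center); the r=3 cylinder at (-1, 3) gives a regular 24-gon of circumradius 3 (constant along its height); Merging all regions: the regions partially overlap (shared area 40.75 mm²), so overlapping operands fuse into one piece — 2 connected regions. Overall, the cross-section has 2 separate islands. The nearest boundary edge runs (-4.00, 24.50)→(23.00, 24.50); distance from the point to it = 0.50 mm. (Shell/infill is judged within the island containing the point — the largest one.) The point is inside the cross-section, 0.50 mm from the nearest boundary — within the 0.8 mm shell band (1 × 0.8).

shell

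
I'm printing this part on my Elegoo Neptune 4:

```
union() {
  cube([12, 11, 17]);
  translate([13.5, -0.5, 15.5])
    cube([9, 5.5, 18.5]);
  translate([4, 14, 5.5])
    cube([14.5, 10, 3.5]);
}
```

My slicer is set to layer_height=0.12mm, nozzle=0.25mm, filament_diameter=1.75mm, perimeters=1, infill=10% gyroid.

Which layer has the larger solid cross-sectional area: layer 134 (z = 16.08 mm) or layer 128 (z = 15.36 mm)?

Layer 134 (z = 16.08): the 12×11 cube contributes its full rectangle (area 132.00 mm²); the 9×5.5 cube at (13.5, -0.5) contributes its full rectangle (area 49.50 mm²); the cube at (4, 14) is absent (z outside [5.5, 9]); Merging all regions: the 2 present regions are separate (no shared area or edge), so areas and boundary lengths simply add and each stays a separate island — area = 181.50 mm². So its area = 181.50 mm². Layer 128 (z = 15.36): the 12×11 cube contributes its full rectangle (area 132.00 mm²); the cube at (13.5, -0.5) is absent (z outside [15.5, 34]); the cube at (4, 14) does not reach this height (z outside [5.5, 9]); Taking the union: only the 12×11 cube is present, so the union is just that shape — area = 132.00 mm². So its area = 132.00 mm². Layer 134 is larger (181.50 vs 132.00 mm²).

layer 134 (z = 16.08 mm)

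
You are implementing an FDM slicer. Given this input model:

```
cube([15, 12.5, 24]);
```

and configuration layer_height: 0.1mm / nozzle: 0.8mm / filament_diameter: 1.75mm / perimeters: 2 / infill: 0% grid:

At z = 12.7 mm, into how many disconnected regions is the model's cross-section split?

At z = 12.7 mm: the 15×12.5 cube contributes its full rectangle. The result has 1 disconnected region.

1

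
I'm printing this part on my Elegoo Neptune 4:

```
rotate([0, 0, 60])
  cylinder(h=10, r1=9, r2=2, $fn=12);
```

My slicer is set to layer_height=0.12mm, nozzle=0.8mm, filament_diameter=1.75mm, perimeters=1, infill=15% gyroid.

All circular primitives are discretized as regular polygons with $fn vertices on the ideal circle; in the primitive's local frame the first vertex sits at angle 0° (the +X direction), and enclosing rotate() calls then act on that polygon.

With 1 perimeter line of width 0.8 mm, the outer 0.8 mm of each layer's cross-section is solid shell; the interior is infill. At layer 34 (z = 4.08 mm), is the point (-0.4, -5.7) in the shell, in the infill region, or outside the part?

shell

At z = 4.08 mm: the cone (r1=9→r2=2) has section circumradius 6.144 here — a regular 12-gon; (whole slice rotated 60° about Z — lengths, areas and connectivity unchanged). Overall, the cross-section is a single solid region. Undo the 60° rotation: the query point maps to (-5.136, -2.504) in the un-rotated model frame. The nearest boundary edge runs (-6.14, 0.00)→(-5.32, -3.07); distance from the point to it = 0.33 mm. The point is inside the cross-section, 0.33 mm from the nearest boundary — within the 0.8 mm shell band (1 × 0.8).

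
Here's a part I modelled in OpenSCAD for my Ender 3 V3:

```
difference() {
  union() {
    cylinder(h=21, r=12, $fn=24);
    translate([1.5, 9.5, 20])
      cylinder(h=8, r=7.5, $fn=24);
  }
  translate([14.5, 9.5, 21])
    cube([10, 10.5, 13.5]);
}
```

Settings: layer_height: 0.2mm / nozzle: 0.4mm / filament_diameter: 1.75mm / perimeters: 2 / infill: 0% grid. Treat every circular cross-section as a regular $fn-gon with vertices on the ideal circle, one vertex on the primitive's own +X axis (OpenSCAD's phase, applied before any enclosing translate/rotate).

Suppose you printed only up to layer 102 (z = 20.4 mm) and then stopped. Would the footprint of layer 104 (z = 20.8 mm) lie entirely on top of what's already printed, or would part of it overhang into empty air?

Compare the two slices. At z = 20.4: the cylinder: section is a regular 24-gon, circumradius r=12 (area = (24/2)·12.000²·sin(360°/24) = 447.24 mm²); the r=7.5 cylinder at (1.5, 9.5) contributes a regular 24-gon of circumradius 7.5 (area = (24/2)·7.500²·sin(360°/24) = 174.70 mm²); Taking the union: the regions partially overlap — summed areas 621.94 mm² minus the doubly-counted overlap 109.50 mm² gives 512.44 mm² — area = 512.44 mm²; the cube at (14.5, 9.5) does not reach this height (z outside [21, 34.5]); Subtracting the remaining from the first: none of the subtracted shapes is present at this height, so that combined region is unchanged — area = 512.44 mm². At z = 20.8: the r=12 cylinder gives a regular 24-gon of circumradius 12 (constant along its height) (area = (24/2)·12.000²·sin(360°/24) = 447.24 mm²); the r=7.5 cylinder at (1.5, 9.5) contributes a regular 24-gon of circumradius 7.5 (area = (24/2)·7.500²·sin(360°/24) = 174.70 mm²); Taking the union: the regions partially overlap — summed areas 621.94 mm² minus the doubly-counted overlap 109.50 mm² gives 512.44 mm² — area = 512.44 mm²; the cube at (14.5, 9.5) is not intersected at this z (z outside [21, 34.5]); Subtracting the remaining from the first: none of the subtracted shapes is present at this height, so that combined region is unchanged — area = 512.44 mm². Checking containment: the cross-section at z = 20.8 is a subset of the cross-section at z = 20.4.

entirely on top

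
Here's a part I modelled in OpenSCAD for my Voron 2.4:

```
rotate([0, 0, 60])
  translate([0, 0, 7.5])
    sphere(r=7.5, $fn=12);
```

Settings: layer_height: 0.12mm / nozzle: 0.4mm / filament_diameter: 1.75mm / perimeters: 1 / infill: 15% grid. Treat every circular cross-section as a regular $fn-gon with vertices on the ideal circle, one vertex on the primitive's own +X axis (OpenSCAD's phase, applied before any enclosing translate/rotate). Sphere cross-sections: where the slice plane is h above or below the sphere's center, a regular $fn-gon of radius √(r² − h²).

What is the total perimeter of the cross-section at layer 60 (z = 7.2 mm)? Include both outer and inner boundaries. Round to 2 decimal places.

46.55 mm

At z = 7.2 mm: the r=7.5 sphere contributes a regular 12-gon of circumradius √(7.5²−0.3²) = 7.494 (perimeter = 2·12·7.494·sin(180°/12) = 46.55 mm); (rotated 60° about Z; rotation is an isometry so areas/perimeters/island counts are preserved). Overall, the cross-section is a single solid region. Total boundary length (outer) = 46.55 mm.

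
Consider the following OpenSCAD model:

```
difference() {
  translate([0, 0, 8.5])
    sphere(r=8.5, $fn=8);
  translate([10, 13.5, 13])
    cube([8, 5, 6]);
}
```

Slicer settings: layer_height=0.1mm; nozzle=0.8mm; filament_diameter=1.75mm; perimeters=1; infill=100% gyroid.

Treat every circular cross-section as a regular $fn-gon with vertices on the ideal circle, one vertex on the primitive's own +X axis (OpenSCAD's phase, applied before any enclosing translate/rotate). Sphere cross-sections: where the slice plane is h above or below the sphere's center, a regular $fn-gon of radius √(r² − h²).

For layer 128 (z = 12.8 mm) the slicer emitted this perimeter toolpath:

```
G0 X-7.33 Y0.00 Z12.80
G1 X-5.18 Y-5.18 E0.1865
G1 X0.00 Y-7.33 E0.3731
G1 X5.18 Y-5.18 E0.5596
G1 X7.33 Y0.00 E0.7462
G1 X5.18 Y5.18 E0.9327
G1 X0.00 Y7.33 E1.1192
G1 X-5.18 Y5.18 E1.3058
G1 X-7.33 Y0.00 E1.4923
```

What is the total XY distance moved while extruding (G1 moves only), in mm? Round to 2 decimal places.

44.87 mm

Sum the Euclidean lengths of each G1 segment: total = 44.87 mm.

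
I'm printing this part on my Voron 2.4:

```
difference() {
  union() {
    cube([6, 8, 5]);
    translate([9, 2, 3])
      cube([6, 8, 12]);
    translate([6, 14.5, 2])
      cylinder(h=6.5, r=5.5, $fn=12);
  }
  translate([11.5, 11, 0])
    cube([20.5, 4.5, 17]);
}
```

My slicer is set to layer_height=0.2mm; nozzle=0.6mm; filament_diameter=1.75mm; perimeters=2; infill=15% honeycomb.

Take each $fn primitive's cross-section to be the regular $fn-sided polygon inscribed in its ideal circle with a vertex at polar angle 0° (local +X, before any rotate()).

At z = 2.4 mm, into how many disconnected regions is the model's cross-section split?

2

At z = 2.4 mm: the cube (footprint 6×8) is included at this height; the cube at (9, 2) does not reach this height (z outside [3, 15]); the cylinder at (6, 14.5): section is a regular 12-gon, circumradius r=5.5; Taking the union: the 2 present regions are separate (no shared area or edge), so areas and boundary lengths simply add and each stays a separate island — 2 connected regions; the cube at (11.5, 11) is present — its section is the full 20.5×4.5 rectangle; After the difference (first − rest): starting from that combined region, the 20.5×4.5 cube at (11.5, 11) misses the remaining region (no effect) — 2 connected regions. The result has 2 disconnected regions.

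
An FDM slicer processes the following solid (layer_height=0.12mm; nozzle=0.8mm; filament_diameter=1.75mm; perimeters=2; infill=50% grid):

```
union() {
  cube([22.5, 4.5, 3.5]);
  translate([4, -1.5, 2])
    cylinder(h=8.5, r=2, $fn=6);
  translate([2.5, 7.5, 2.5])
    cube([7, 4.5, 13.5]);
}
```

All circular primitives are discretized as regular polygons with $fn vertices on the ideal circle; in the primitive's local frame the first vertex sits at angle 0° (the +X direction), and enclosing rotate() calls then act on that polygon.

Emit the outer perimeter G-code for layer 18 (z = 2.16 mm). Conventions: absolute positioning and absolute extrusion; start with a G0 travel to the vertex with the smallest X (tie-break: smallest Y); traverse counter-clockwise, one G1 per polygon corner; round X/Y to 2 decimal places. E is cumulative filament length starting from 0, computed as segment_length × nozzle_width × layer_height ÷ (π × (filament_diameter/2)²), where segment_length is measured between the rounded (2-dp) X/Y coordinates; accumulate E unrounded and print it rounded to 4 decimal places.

G0 X0.00 Y0.00 Z2.16
G1 X2.87 Y0.00 E0.1145
G1 X2.00 Y-1.50 E0.1838
G1 X3.00 Y-3.23 E0.2635
G1 X5.00 Y-3.23 E0.3433
G1 X6.00 Y-1.50 E0.4231
G1 X5.13 Y0.00 E0.4923
G1 X22.50 Y0.00 E1.1856
G1 X22.50 Y4.50 E1.3652
G1 X0.00 Y4.50 E2.2632
G1 X0.00 Y0.00 E2.4428

At z = 2.16 mm: the cube (footprint 22.5×4.5) is included at this height; the r=2 cylinder at (4, -1.5) gives a regular 6-gon of circumradius 2 (constant along its height); the cube at (2.5, 7.5) is not intersected at this z (z outside [2.5, 16]); Taking the union: the regions partially overlap (shared area 0.50 mm²), so overlapping operands fuse into one piece — 1 connected region. The outline is a single polygon with 10 vertices. Extrusion per mm of travel: 0.8 × 0.12 / (π × 0.875²) = 0.039912. Accumulating E over each segment gives final E = 2.4428.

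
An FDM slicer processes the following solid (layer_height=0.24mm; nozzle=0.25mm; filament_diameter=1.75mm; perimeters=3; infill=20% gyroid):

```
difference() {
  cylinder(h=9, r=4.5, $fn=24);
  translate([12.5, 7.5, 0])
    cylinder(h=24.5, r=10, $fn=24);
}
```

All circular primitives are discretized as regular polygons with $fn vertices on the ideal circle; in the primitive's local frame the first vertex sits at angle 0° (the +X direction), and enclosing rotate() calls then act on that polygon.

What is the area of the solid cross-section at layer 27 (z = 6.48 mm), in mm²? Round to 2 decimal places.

62.89 mm²

At z = 6.48 mm: the cylinder: section is a regular 24-gon, circumradius r=4.5 (area = (24/2)·4.500²·sin(360°/24) = 62.89 mm²); the r=10 cylinder at (12.5, 7.5) gives a regular 24-gon of circumradius 10 (constant along its height) (area = (24/2)·10.000²·sin(360°/24) = 310.58 mm²); After the difference (first − rest): starting from the r=4.5 cylinder (62.89 mm²), the r=10 cylinder at (12.5, 7.5) misses the remaining region (no effect) — area = 62.89 mm². Overall, the cross-section is a single solid region. Net area = 62.89 mm².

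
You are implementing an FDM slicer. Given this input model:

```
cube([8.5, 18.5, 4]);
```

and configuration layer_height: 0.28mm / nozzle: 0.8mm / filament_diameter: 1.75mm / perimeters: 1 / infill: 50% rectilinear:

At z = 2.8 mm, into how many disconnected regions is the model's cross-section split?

At z = 2.8 mm: the 8.5×18.5 cube contributes its full rectangle. The result has 1 disconnected region.

1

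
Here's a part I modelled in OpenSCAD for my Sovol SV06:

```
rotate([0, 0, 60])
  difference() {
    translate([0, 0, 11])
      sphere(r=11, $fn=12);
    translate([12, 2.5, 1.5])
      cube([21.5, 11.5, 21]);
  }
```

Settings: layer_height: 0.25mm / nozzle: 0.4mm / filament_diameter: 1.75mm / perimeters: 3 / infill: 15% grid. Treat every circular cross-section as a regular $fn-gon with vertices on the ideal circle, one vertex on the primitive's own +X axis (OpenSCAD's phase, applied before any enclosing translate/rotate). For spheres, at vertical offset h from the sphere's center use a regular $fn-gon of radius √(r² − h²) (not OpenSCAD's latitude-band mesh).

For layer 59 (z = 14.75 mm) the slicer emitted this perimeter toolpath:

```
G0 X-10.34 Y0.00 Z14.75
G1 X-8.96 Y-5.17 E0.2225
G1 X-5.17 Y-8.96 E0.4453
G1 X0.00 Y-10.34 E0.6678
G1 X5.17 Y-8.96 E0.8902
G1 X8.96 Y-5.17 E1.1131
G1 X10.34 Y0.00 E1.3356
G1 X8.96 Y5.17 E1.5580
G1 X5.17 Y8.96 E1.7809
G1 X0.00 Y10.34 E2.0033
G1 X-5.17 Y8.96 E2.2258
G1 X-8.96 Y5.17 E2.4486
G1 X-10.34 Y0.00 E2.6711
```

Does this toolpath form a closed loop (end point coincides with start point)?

yes

Start point (G0): (-10.34, 0.00). End point (last G1): the path returns to the start — closed.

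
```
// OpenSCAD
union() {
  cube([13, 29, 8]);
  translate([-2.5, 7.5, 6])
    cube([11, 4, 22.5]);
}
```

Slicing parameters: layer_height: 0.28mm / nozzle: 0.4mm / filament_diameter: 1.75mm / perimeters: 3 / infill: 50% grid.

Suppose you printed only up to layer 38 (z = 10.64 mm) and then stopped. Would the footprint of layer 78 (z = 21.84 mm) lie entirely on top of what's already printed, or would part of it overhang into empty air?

entirely on top

Compare the two slices. At z = 10.64: the cube is absent (z outside [0, 8]); the cube at (-2.5, 7.5) (footprint 11×4) is included at this height (area 44.00 mm²); Combining (union): only the 11×4 cube at (-2.5, 7.5) is present, so the union is just that shape — area = 44.00 mm². At z = 21.84: the cube is absent (z outside [0, 8]); the cube at (-2.5, 7.5) (footprint 11×4) is included at this height (area 44.00 mm²); Merging all regions: only the 11×4 cube at (-2.5, 7.5) is present, so the union is just that shape — area = 44.00 mm². Checking containment: the cross-section at z = 21.84 is a subset of the cross-section at z = 10.64.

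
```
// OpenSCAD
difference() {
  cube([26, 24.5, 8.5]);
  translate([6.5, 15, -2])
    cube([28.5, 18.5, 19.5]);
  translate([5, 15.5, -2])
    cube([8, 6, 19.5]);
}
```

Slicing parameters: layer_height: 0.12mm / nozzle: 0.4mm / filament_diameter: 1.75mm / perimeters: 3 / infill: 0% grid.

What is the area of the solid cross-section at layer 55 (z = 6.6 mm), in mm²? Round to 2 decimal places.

At z = 6.6 mm: the cube is present — its section is the full 26×24.5 rectangle (area 637.00 mm²); the 28.5×18.5 cube at (6.5, 15) contributes its full rectangle (area 527.25 mm²); the cube at (5, 15.5) is present — its section is the full 8×6 rectangle (area 48.00 mm²); Subtracting the remaining from the first: starting from the 26×24.5 cube (637.00 mm²), the 28.5×18.5 cube at (6.5, 15) partially overlaps it — only the 185.25 mm² overlap (of its 527.25 mm²) is removed, clipping the outline; the 8×6 cube at (5, 15.5) partially overlaps it — only the 9.00 mm² overlap (of its 48.00 mm²) is removed, clipping the outline — area = 442.75 mm². Overall, the cross-section is a single solid region. Net area = 442.75 mm².

442.75 mm²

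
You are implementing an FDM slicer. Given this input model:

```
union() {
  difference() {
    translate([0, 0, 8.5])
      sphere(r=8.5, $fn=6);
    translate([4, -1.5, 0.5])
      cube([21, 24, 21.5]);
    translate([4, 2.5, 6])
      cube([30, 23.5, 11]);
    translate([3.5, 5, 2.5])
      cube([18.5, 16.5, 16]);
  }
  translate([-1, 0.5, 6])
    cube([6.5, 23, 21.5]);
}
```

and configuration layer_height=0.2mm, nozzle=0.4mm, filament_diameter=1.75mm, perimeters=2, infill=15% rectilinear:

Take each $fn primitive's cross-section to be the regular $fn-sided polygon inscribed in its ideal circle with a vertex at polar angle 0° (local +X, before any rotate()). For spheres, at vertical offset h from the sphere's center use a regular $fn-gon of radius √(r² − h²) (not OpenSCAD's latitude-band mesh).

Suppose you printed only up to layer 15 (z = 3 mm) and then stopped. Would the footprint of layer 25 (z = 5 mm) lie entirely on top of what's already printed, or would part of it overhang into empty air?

Compare the two slices. At z = 3: the r=8.5 sphere contributes a regular 6-gon of circumradius √(8.5²−5.5²) = 6.481 (area = (6/2)·6.481²·sin(360°/6) = 109.12 mm²); the 21×24 cube at (4, -1.5) contributes its full rectangle (area 504.00 mm²); the cube at (4, 2.5) is not intersected at this z (z outside [6, 17]); the 18.5×16.5 cube at (3.5, 5) contributes its full rectangle (area 305.25 mm²); After the difference (first − rest): starting from the r=8.5 sphere (109.12 mm²), the 21×24 cube at (4, -1.5) partially overlaps it — only the 8.40 mm² overlap (of its 504.00 mm²) is removed, clipping the outline; the 18.5×16.5 cube at (3.5, 5) partially overlaps it — only the 0.01 mm² overlap (of its 305.25 mm²) is removed, clipping the outline — area = 100.71 mm²; the cube at (-1, 0.5) does not reach this height (z outside [6, 27.5]); Taking the union: only the result so far is present, so the union is just that shape — area = 100.71 mm². At z = 5: the r=8.5 sphere slices to a regular 6-gon of circumradius 7.746 (√(r²−h²) with h=3.5 from center) (area = (6/2)·7.746²·sin(360°/6) = 155.88 mm²); the cube at (4, -1.5) is present — its section is the full 21×24 rectangle (area 504.00 mm²); the cube at (4, 2.5) is not intersected at this z (z outside [6, 17]); the 18.5×16.5 cube at (3.5, 5) contributes its full rectangle (area 305.25 mm²); Subtracting the remaining from the first: starting from the r=8.5 sphere (155.88 mm²), the 21×24 cube at (4, -1.5) partially overlaps it — only the 17.12 mm² overlap (of its 504.00 mm²) is removed, clipping the outline; the 18.5×16.5 cube at (3.5, 5) partially overlaps it — only the 0.84 mm² overlap (of its 305.25 mm²) is removed, clipping the outline — area = 137.92 mm²; the cube at (-1, 0.5) does not reach this height (z outside [6, 27.5]); Merging all regions: only that combined region is present, so the union is just that shape — area = 137.92 mm². Checking containment: at z = 5 the cross-section extends beyond the z = 3 cross-section by about 37.21 mm².

part overhangs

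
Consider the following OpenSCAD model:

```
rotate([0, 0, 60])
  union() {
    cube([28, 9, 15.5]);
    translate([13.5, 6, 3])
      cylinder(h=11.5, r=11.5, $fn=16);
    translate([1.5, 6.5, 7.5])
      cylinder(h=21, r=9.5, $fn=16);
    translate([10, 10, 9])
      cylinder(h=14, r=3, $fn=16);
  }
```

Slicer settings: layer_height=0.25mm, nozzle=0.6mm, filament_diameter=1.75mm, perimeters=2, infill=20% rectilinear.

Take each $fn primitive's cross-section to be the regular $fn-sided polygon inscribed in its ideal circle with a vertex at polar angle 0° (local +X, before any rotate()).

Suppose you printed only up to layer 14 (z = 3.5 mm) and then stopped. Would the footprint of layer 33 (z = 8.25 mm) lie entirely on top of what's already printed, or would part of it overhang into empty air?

Compare the two slices. At z = 3.5: the cube (footprint 28×9) is included at this height (area 252.00 mm²); the r=11.5 cylinder at (13.5, 6) contributes a regular 16-gon of circumradius 11.5 (area = (16/2)·11.500²·sin(360°/16) = 404.88 mm²); the cylinder at (1.5, 6.5) does not reach this height (z outside [7.5, 28.5]); the cylinder at (10, 10) is not intersected at this z (z outside [9, 23]); Merging all regions: the regions partially overlap — summed areas 656.88 mm² minus the doubly-counted overlap 196.85 mm² gives 460.03 mm² — area = 460.03 mm²; (whole slice rotated 60° about Z — lengths, areas and connectivity unchanged). At z = 8.25: the cube (footprint 28×9) is included at this height (area 252.00 mm²); the r=11.5 cylinder at (13.5, 6) gives a regular 16-gon of circumradius 11.5 (constant along its height) (area = (16/2)·11.500²·sin(360°/16) = 404.88 mm²); the cylinder at (1.5, 6.5): section is a regular 16-gon, circumradius r=9.5 (area = (16/2)·9.500²·sin(360°/16) = 276.30 mm²); the cylinder at (10, 10) is not intersected at this z (z outside [9, 23]); Combining (union): the regions partially overlap — summed areas 933.18 mm² minus the doubly-counted overlap 322.31 mm² gives 610.87 mm² — area = 610.87 mm²; (rotated 60° about Z; rotation is an isometry so areas/perimeters/island counts are preserved). Checking containment: at z = 8.25 the cross-section extends beyond the z = 3.5 cross-section by about 150.84 mm².

part overhangs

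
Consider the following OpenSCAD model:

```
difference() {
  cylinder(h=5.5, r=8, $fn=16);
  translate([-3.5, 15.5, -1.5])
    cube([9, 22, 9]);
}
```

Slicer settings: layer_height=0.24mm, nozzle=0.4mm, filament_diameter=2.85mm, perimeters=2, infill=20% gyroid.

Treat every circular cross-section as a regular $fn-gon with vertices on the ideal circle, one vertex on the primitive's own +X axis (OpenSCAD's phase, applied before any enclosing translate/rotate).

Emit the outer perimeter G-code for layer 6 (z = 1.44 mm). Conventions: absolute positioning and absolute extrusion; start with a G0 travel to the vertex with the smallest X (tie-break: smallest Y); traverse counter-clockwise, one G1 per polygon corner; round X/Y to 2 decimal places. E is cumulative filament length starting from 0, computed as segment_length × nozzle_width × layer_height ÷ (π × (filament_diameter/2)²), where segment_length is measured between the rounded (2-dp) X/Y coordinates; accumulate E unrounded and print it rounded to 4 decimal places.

At z = 1.44 mm: the r=8 cylinder gives a regular 16-gon of circumradius 8 (constant along its height); the cube at (-3.5, 15.5) (footprint 9×22) is included at this height; Subtracting the remaining from the first: starting from the r=8 cylinder, the 9×22 cube at (-3.5, 15.5) misses the remaining region (no effect) — 1 connected region. The outline is a single polygon with 16 vertices. Extrusion per mm of travel: 0.4 × 0.24 / (π × 1.425²) = 0.015048. Accumulating E over each segment gives final E = 0.7516.

G0 X-8.00 Y0.00 Z1.44
G1 X-7.39 Y-3.06 E0.0470
G1 X-5.66 Y-5.66 E0.0940
G1 X-3.06 Y-7.39 E0.1409
G1 X0.00 Y-8.00 E0.1879
G1 X3.06 Y-7.39 E0.2349
G1 X5.66 Y-5.66 E0.2819
G1 X7.39 Y-3.06 E0.3288
G1 X8.00 Y0.00 E0.3758
G1 X7.39 Y3.06 E0.4228
G1 X5.66 Y5.66 E0.4698
G1 X3.06 Y7.39 E0.5167
G1 X0.00 Y8.00 E0.5637
G1 X-3.06 Y7.39 E0.6107
G1 X-5.66 Y5.66 E0.6577
G1 X-7.39 Y3.06 E0.7046
G1 X-8.00 Y0.00 E0.7516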